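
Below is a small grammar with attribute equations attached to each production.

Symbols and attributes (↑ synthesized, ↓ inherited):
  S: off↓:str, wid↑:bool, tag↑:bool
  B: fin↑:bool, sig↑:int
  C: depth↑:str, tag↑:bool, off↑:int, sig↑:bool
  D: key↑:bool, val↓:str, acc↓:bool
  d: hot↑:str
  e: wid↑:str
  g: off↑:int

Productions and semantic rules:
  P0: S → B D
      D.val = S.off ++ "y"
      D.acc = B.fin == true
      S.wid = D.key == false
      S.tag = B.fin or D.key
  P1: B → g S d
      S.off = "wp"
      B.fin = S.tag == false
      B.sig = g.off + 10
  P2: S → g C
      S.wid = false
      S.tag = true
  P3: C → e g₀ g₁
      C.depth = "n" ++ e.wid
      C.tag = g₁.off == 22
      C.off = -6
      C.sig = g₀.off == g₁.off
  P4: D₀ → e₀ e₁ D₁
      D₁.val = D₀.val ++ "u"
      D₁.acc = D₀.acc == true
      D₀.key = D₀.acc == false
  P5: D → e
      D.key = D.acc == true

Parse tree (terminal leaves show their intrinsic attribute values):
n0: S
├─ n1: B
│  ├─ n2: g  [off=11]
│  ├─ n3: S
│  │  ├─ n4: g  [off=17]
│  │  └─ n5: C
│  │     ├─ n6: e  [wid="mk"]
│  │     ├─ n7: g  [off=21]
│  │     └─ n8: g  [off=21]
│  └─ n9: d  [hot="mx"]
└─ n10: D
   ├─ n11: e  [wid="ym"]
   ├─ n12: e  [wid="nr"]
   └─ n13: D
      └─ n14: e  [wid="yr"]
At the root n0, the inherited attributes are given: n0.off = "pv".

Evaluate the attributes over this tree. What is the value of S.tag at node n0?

1. n0.off = "pv"  [given at root]
2. n2.off = 11  [terminal]
3. n3.off = "wp"  ["wp"]
4. n4.off = 17  [terminal]
5. n6.wid = "mk"  [terminal]
6. n7.off = 21  [terminal]
7. n8.off = 21  [terminal]
8. n5.depth = "nmk"  ["n" ++ e.wid]
9. n5.tag = false  [g₁.off == 22]
10. n5.off = -6  [-6]
11. n5.sig = true  [g₀.off == g₁.off]
12. n3.wid = false  [false]
13. n3.tag = true  [true]
14. n9.hot = "mx"  [terminal]
15. n1.fin = false  [S.tag == false]
16. n1.sig = 21  [g.off + 10]
17. n10.val = "pvy"  [S.off ++ "y"]
18. n10.acc = false  [B.fin == true]
19. n11.wid = "ym"  [terminal]
20. n12.wid = "nr"  [terminal]
21. n13.val = "pvyu"  [D₀.val ++ "u"]
22. n13.acc = false  [D₀.acc == true]
23. n14.wid = "yr"  [terminal]
24. n13.key = false  [D.acc == true]
25. n10.key = true  [D₀.acc == false]
26. n0.wid = false  [D.key == false]
27. n0.tag = true  [B.fin or D.key]

true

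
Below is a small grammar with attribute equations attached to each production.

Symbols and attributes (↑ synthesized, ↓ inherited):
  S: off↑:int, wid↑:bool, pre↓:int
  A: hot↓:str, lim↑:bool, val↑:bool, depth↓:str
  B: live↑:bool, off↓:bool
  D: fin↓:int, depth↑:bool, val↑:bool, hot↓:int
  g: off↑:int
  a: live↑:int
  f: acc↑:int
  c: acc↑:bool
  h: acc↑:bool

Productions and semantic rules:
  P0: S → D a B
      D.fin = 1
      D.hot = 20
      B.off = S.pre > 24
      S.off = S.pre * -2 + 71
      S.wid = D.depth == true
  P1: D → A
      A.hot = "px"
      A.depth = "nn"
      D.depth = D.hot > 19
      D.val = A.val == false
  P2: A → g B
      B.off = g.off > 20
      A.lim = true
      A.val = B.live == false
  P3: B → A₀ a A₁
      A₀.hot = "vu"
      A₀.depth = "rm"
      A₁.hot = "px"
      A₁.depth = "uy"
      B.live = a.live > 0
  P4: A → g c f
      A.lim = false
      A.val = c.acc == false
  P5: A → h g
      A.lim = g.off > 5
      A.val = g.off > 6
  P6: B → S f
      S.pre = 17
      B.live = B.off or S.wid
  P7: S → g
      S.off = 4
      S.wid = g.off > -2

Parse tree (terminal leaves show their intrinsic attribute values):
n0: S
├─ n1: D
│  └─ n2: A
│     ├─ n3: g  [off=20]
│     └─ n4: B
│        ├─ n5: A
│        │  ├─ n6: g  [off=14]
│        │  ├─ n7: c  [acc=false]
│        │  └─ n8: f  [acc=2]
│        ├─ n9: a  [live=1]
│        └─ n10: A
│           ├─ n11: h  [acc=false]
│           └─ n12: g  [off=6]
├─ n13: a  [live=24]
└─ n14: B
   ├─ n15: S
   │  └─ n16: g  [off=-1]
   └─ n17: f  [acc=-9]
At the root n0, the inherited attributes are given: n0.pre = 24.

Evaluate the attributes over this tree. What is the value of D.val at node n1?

true

1. n0.pre = 24  [given at root]
2. n1.fin = 1  [1]
3. n1.hot = 20  [20]
4. n2.hot = "px"  ["px"]
5. n2.depth = "nn"  ["nn"]
6. n3.off = 20  [terminal]
7. n4.off = false  [g.off > 20]
8. n5.hot = "vu"  ["vu"]
9. n5.depth = "rm"  ["rm"]
10. n6.off = 14  [terminal]
11. n7.acc = false  [terminal]
12. n8.acc = 2  [terminal]
13. n5.lim = false  [false]
14. n5.val = true  [c.acc == false]
15. n9.live = 1  [terminal]
16. n10.hot = "px"  ["px"]
17. n10.depth = "uy"  ["uy"]
18. n11.acc = false  [terminal]
19. n12.off = 6  [terminal]
20. n10.lim = true  [g.off > 5]
21. n10.val = false  [g.off > 6]
22. n4.live = true  [a.live > 0]
23. n2.lim = true  [true]
24. n2.val = false  [B.live == false]
25. n1.depth = true  [D.hot > 19]
26. n1.val = true  [A.val == false]
27. n13.live = 24  [terminal]
28. n14.off = false  [S.pre > 24]
29. n15.pre = 17  [17]
30. n16.off = -1  [terminal]
31. n15.off = 4  [4]
32. n15.wid = true  [g.off > -2]
33. n17.acc = -9  [terminal]
34. n14.live = true  [B.off or S.wid]
35. n0.off = 23  [S.pre * -2 + 71]
36. n0.wid = true  [D.depth == true]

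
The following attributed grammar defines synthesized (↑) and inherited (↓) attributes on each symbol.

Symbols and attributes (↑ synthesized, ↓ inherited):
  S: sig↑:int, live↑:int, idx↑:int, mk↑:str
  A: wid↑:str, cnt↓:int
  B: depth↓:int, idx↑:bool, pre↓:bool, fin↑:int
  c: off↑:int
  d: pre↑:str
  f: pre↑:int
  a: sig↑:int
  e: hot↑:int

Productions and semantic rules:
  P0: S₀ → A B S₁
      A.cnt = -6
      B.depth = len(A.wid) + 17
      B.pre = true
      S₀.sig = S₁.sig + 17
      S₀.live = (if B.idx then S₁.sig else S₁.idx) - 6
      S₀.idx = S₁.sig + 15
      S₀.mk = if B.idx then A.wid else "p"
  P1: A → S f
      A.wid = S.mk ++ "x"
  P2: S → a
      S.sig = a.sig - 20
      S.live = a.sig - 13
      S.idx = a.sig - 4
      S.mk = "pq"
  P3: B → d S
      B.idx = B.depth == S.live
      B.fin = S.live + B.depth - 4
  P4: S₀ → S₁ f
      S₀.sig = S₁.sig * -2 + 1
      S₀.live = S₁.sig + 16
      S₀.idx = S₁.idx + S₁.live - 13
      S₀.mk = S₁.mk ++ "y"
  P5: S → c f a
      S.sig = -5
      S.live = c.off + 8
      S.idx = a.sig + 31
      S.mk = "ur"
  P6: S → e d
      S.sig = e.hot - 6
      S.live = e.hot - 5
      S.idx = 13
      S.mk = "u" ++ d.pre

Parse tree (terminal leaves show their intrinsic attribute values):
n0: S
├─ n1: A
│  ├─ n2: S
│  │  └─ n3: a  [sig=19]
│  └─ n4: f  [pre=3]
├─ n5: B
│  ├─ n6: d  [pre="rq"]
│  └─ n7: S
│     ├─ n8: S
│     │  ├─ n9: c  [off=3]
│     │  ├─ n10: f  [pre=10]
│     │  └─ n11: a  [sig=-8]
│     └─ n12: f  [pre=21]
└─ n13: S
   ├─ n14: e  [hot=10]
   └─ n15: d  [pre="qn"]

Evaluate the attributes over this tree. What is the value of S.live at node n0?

1. n1.cnt = -6  [-6]
2. n3.sig = 19  [terminal]
3. n2.sig = -1  [a.sig - 20]
4. n2.live = 6  [a.sig - 13]
5. n2.idx = 15  [a.sig - 4]
6. n2.mk = "pq"  ["pq"]
7. n4.pre = 3  [terminal]
8. n1.wid = "pqx"  [S.mk ++ "x"]
9. n5.depth = 20  [len(A.wid) + 17]
10. n5.pre = true  [true]
11. n6.pre = "rq"  [terminal]
12. n9.off = 3  [terminal]
13. n10.pre = 10  [terminal]
14. n11.sig = -8  [terminal]
15. n8.sig = -5  [-5]
16. n8.live = 11  [c.off + 8]
17. n8.idx = 23  [a.sig + 31]
18. n8.mk = "ur"  ["ur"]
19. n12.pre = 21  [terminal]
20. n7.sig = 11  [S₁.sig * -2 + 1]
21. n7.live = 11  [S₁.sig + 16]
22. n7.idx = 21  [S₁.idx + S₁.live - 13]
23. n7.mk = "ury"  [S₁.mk ++ "y"]
24. n5.idx = false  [B.depth == S.live]
25. n5.fin = 27  [S.live + B.depth - 4]
26. n14.hot = 10  [terminal]
27. n15.pre = "qn"  [terminal]
28. n13.sig = 4  [e.hot - 6]
29. n13.live = 5  [e.hot - 5]
30. n13.idx = 13  [13]
31. n13.mk = "uqn"  ["u" ++ d.pre]
32. n0.sig = 21  [S₁.sig + 17]
33. n0.live = 7  [(if B.idx then S₁.sig else S₁.idx) - 6]
34. n0.idx = 19  [S₁.sig + 15]
35. n0.mk = "p"  [if B.idx then A.wid else "p"]

7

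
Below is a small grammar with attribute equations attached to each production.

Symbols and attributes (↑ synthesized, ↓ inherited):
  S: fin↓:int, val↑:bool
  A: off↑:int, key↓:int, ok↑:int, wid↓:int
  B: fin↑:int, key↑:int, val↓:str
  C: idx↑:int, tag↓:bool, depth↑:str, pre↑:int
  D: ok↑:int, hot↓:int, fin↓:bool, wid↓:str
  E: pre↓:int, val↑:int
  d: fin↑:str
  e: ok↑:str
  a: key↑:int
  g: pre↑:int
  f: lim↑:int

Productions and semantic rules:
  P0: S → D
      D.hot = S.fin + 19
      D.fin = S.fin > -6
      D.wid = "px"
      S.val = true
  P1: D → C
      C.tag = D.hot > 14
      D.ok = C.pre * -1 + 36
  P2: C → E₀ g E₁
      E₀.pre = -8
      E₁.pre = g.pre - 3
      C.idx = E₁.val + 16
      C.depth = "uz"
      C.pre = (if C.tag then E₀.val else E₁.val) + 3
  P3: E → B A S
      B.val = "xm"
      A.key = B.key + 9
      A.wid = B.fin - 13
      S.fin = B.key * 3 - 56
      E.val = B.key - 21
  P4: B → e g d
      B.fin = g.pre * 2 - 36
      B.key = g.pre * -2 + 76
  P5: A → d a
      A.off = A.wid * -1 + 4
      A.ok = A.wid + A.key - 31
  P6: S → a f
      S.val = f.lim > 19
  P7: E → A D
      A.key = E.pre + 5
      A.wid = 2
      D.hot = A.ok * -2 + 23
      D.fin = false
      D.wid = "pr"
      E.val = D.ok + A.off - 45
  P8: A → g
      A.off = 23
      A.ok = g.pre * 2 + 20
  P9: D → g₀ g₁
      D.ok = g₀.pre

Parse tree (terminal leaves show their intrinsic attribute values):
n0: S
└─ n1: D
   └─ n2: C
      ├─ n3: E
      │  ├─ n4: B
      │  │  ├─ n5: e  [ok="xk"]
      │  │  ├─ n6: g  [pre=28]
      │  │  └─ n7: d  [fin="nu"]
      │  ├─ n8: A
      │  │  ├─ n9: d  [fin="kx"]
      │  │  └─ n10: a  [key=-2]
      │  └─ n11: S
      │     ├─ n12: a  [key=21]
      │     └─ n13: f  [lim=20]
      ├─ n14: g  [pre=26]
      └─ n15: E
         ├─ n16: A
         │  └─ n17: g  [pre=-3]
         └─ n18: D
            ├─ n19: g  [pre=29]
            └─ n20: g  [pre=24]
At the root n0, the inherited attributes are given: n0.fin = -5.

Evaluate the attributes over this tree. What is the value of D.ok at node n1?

1. n0.fin = -5  [given at root]
2. n1.hot = 14  [S.fin + 19]
3. n1.fin = true  [S.fin > -6]
4. n1.wid = "px"  ["px"]
5. n2.tag = false  [D.hot > 14]
6. n3.pre = -8  [-8]
7. n4.val = "xm"  ["xm"]
8. n5.ok = "xk"  [terminal]
9. n6.pre = 28  [terminal]
10. n7.fin = "nu"  [terminal]
11. n4.fin = 20  [g.pre * 2 - 36]
12. n4.key = 20  [g.pre * -2 + 76]
13. n8.key = 29  [B.key + 9]
14. n8.wid = 7  [B.fin - 13]
15. n9.fin = "kx"  [terminal]
16. n10.key = -2  [terminal]
17. n8.off = -3  [A.wid * -1 + 4]
18. n8.ok = 5  [A.wid + A.key - 31]
19. n11.fin = 4  [B.key * 3 - 56]
20. n12.key = 21  [terminal]
21. n13.lim = 20  [terminal]
22. n11.val = true  [f.lim > 19]
23. n3.val = -1  [B.key - 21]
24. n14.pre = 26  [terminal]
25. n15.pre = 23  [g.pre - 3]
26. n16.key = 28  [E.pre + 5]
27. n16.wid = 2  [2]
28. n17.pre = -3  [terminal]
29. n16.off = 23  [23]
30. n16.ok = 14  [g.pre * 2 + 20]
31. n18.hot = -5  [A.ok * -2 + 23]
32. n18.fin = false  [false]
33. n18.wid = "pr"  ["pr"]
34. n19.pre = 29  [terminal]
35. n20.pre = 24  [terminal]
36. n18.ok = 29  [g₀.pre]
37. n15.val = 7  [D.ok + A.off - 45]
38. n2.idx = 23  [E₁.val + 16]
39. n2.depth = "uz"  ["uz"]
40. n2.pre = 10  [(if C.tag then E₀.val else E₁.val) + 3]
41. n1.ok = 26  [C.pre * -1 + 36]
42. n0.val = true  [true]

26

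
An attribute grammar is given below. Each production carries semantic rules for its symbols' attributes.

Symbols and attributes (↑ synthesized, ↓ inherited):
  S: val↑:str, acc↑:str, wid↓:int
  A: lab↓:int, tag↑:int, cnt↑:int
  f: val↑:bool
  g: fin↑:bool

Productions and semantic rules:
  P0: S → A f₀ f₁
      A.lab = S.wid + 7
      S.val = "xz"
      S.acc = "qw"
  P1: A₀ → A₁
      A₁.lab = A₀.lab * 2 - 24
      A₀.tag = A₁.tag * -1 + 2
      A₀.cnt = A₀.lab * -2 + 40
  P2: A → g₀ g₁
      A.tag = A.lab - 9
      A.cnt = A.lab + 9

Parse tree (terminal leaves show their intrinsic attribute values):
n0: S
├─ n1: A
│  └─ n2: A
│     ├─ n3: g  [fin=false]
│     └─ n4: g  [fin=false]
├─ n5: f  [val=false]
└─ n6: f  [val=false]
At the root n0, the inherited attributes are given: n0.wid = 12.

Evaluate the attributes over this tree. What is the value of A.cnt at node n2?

1. n0.wid = 12  [given at root]
2. n1.lab = 19  [S.wid + 7]
3. n2.lab = 14  [A₀.lab * 2 - 24]
4. n3.fin = false  [terminal]
5. n4.fin = false  [terminal]
6. n2.tag = 5  [A.lab - 9]
7. n2.cnt = 23  [A.lab + 9]
8. n1.tag = -3  [A₁.tag * -1 + 2]
9. n1.cnt = 2  [A₀.lab * -2 + 40]
10. n5.val = false  [terminal]
11. n6.val = false  [terminal]
12. n0.val = "xz"  ["xz"]
13. n0.acc = "qw"  ["qw"]

23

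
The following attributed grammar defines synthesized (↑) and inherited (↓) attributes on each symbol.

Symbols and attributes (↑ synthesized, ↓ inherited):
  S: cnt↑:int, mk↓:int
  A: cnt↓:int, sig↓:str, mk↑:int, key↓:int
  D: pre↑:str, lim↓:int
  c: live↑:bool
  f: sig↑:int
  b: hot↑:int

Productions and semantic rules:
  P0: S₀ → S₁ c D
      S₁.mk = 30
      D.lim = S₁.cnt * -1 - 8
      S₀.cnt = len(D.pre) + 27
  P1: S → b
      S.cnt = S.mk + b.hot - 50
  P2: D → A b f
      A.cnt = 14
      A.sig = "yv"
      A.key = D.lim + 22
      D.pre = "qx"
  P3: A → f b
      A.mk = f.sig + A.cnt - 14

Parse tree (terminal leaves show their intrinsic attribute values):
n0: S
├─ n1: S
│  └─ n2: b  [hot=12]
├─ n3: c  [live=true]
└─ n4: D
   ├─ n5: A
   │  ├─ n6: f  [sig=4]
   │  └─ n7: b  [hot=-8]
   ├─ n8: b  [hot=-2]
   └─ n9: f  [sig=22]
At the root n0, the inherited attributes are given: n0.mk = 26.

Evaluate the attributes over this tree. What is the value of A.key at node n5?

22

1. n0.mk = 26  [given at root]
2. n1.mk = 30  [30]
3. n2.hot = 12  [terminal]
4. n1.cnt = -8  [S.mk + b.hot - 50]
5. n3.live = true  [terminal]
6. n4.lim = 0  [S₁.cnt * -1 - 8]
7. n5.cnt = 14  [14]
8. n5.sig = "yv"  ["yv"]
9. n5.key = 22  [D.lim + 22]
10. n6.sig = 4  [terminal]
11. n7.hot = -8  [terminal]
12. n5.mk = 4  [f.sig + A.cnt - 14]
13. n8.hot = -2  [terminal]
14. n9.sig = 22  [terminal]
15. n4.pre = "qx"  ["qx"]
16. n0.cnt = 29  [len(D.pre) + 27]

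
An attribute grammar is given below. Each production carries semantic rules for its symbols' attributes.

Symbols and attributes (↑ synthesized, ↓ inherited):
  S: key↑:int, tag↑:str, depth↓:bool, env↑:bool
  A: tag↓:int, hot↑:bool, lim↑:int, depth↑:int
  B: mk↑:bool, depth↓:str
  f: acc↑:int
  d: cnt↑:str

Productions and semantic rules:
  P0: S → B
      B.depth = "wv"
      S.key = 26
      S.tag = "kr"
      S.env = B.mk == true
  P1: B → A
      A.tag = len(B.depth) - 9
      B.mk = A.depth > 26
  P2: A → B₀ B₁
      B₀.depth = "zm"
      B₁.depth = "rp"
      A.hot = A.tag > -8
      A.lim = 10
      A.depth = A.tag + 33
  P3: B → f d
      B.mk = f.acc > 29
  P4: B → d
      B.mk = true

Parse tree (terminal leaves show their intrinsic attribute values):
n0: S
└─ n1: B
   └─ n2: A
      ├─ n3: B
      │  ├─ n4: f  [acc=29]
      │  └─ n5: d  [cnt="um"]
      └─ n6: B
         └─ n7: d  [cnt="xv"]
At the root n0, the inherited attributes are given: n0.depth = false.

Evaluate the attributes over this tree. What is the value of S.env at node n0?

1. n0.depth = false  [given at root]
2. n1.depth = "wv"  ["wv"]
3. n2.tag = -7  [len(B.depth) - 9]
4. n3.depth = "zm"  ["zm"]
5. n4.acc = 29  [terminal]
6. n5.cnt = "um"  [terminal]
7. n3.mk = false  [f.acc > 29]
8. n6.depth = "rp"  ["rp"]
9. n7.cnt = "xv"  [terminal]
10. n6.mk = true  [true]
11. n2.hot = true  [A.tag > -8]
12. n2.lim = 10  [10]
13. n2.depth = 26  [A.tag + 33]
14. n1.mk = false  [A.depth > 26]
15. n0.key = 26  [26]
16. n0.tag = "kr"  ["kr"]
17. n0.env = false  [B.mk == true]

false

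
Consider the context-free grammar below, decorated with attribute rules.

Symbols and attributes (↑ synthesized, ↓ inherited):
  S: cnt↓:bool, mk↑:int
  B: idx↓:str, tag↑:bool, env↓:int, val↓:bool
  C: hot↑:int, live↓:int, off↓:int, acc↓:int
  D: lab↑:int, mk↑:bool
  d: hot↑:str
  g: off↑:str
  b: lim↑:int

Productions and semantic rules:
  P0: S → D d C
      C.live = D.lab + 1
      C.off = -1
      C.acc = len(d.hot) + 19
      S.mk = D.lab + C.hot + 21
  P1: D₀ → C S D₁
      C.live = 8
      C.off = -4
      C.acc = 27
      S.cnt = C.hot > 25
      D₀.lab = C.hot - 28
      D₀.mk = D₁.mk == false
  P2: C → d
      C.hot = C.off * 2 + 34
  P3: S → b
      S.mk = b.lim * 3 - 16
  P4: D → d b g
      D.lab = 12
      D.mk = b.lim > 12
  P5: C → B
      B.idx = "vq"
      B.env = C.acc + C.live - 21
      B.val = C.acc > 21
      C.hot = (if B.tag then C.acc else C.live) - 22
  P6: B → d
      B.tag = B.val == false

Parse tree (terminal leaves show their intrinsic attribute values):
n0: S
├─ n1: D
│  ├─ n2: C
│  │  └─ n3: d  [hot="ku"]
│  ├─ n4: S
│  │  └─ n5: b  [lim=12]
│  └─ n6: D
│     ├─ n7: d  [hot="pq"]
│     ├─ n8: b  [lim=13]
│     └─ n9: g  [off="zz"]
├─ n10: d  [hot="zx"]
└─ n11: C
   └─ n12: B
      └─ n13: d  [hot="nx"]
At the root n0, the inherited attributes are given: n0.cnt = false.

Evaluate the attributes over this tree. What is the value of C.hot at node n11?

-1

1. n0.cnt = false  [given at root]
2. n2.live = 8  [8]
3. n2.off = -4  [-4]
4. n2.acc = 27  [27]
5. n3.hot = "ku"  [terminal]
6. n2.hot = 26  [C.off * 2 + 34]
7. n4.cnt = true  [C.hot > 25]
8. n5.lim = 12  [terminal]
9. n4.mk = 20  [b.lim * 3 - 16]
10. n7.hot = "pq"  [terminal]
11. n8.lim = 13  [terminal]
12. n9.off = "zz"  [terminal]
13. n6.lab = 12  [12]
14. n6.mk = true  [b.lim > 12]
15. n1.lab = -2  [C.hot - 28]
16. n1.mk = false  [D₁.mk == false]
17. n10.hot = "zx"  [terminal]
18. n11.live = -1  [D.lab + 1]
19. n11.off = -1  [-1]
20. n11.acc = 21  [len(d.hot) + 19]
21. n12.idx = "vq"  ["vq"]
22. n12.env = -1  [C.acc + C.live - 21]
23. n12.val = false  [C.acc > 21]
24. n13.hot = "nx"  [terminal]
25. n12.tag = true  [B.val == false]
26. n11.hot = -1  [(if B.tag then C.acc else C.live) - 22]
27. n0.mk = 18  [D.lab + C.hot + 21]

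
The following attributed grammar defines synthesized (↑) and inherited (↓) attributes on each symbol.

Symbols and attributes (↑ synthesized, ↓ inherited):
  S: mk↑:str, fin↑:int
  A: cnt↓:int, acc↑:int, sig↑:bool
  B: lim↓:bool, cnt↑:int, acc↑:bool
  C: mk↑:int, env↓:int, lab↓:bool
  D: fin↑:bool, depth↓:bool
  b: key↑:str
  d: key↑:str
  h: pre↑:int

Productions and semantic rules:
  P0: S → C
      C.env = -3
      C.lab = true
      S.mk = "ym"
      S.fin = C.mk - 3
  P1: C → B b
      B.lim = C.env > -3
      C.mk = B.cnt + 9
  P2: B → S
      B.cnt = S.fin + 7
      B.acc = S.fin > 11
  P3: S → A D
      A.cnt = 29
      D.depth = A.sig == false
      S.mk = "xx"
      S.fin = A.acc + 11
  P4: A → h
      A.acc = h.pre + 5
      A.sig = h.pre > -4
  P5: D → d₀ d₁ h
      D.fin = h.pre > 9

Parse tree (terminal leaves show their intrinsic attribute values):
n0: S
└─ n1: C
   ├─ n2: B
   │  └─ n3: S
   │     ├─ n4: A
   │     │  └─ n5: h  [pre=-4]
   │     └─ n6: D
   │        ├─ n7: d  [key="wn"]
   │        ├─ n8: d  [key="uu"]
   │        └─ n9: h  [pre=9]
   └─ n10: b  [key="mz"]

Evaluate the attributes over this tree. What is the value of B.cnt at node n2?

1. n1.env = -3  [-3]
2. n1.lab = true  [true]
3. n2.lim = false  [C.env > -3]
4. n4.cnt = 29  [29]
5. n5.pre = -4  [terminal]
6. n4.acc = 1  [h.pre + 5]
7. n4.sig = false  [h.pre > -4]
8. n6.depth = true  [A.sig == false]
9. n7.key = "wn"  [terminal]
10. n8.key = "uu"  [terminal]
11. n9.pre = 9  [terminal]
12. n6.fin = false  [h.pre > 9]
13. n3.mk = "xx"  ["xx"]
14. n3.fin = 12  [A.acc + 11]
15. n2.cnt = 19  [S.fin + 7]
16. n2.acc = true  [S.fin > 11]
17. n10.key = "mz"  [terminal]
18. n1.mk = 28  [B.cnt + 9]
19. n0.mk = "ym"  ["ym"]
20. n0.fin = 25  [C.mk - 3]

19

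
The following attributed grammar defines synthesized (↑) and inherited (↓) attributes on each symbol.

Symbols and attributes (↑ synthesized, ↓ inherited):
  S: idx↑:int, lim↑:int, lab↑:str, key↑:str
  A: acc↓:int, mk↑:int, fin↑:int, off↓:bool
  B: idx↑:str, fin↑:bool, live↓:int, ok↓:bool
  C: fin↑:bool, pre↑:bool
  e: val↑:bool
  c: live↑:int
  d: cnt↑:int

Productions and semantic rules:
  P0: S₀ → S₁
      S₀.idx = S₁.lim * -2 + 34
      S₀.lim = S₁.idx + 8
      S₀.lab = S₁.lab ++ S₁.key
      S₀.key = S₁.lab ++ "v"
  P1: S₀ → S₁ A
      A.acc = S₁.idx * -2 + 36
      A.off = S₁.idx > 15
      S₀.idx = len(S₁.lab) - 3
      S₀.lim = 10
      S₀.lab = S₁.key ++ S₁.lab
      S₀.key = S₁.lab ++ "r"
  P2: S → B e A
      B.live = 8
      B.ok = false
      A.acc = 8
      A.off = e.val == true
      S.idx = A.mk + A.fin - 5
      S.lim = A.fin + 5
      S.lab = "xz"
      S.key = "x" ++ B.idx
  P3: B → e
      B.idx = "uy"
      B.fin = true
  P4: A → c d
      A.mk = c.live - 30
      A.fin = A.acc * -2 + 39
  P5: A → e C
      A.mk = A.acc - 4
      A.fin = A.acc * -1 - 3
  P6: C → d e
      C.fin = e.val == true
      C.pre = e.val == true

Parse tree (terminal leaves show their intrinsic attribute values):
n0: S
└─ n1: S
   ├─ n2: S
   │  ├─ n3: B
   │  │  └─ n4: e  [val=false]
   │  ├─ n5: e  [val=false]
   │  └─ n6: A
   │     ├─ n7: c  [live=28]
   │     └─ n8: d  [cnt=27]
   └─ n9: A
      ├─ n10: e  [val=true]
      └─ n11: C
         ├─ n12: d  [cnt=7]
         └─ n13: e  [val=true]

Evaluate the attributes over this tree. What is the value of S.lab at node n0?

1. n3.live = 8  [8]
2. n3.ok = false  [false]
3. n4.val = false  [terminal]
4. n3.idx = "uy"  ["uy"]
5. n3.fin = true  [true]
6. n5.val = false  [terminal]
7. n6.acc = 8  [8]
8. n6.off = false  [e.val == true]
9. n7.live = 28  [terminal]
10. n8.cnt = 27  [terminal]
11. n6.mk = -2  [c.live - 30]
12. n6.fin = 23  [A.acc * -2 + 39]
13. n2.idx = 16  [A.mk + A.fin - 5]
14. n2.lim = 28  [A.fin + 5]
15. n2.lab = "xz"  ["xz"]
16. n2.key = "xuy"  ["x" ++ B.idx]
17. n9.acc = 4  [S₁.idx * -2 + 36]
18. n9.off = true  [S₁.idx > 15]
19. n10.val = true  [terminal]
20. n12.cnt = 7  [terminal]
21. n13.val = true  [terminal]
22. n11.fin = true  [e.val == true]
23. n11.pre = true  [e.val == true]
24. n9.mk = 0  [A.acc - 4]
25. n9.fin = -7  [A.acc * -1 - 3]
26. n1.idx = -1  [len(S₁.lab) - 3]
27. n1.lim = 10  [10]
28. n1.lab = "xuyxz"  [S₁.key ++ S₁.lab]
29. n1.key = "xzr"  [S₁.lab ++ "r"]
30. n0.idx = 14  [S₁.lim * -2 + 34]
31. n0.lim = 7  [S₁.idx + 8]
32. n0.lab = "xuyxzxzr"  [S₁.lab ++ S₁.key]
33. n0.key = "xuyxzv"  [S₁.lab ++ "v"]

"xuyxzxzr"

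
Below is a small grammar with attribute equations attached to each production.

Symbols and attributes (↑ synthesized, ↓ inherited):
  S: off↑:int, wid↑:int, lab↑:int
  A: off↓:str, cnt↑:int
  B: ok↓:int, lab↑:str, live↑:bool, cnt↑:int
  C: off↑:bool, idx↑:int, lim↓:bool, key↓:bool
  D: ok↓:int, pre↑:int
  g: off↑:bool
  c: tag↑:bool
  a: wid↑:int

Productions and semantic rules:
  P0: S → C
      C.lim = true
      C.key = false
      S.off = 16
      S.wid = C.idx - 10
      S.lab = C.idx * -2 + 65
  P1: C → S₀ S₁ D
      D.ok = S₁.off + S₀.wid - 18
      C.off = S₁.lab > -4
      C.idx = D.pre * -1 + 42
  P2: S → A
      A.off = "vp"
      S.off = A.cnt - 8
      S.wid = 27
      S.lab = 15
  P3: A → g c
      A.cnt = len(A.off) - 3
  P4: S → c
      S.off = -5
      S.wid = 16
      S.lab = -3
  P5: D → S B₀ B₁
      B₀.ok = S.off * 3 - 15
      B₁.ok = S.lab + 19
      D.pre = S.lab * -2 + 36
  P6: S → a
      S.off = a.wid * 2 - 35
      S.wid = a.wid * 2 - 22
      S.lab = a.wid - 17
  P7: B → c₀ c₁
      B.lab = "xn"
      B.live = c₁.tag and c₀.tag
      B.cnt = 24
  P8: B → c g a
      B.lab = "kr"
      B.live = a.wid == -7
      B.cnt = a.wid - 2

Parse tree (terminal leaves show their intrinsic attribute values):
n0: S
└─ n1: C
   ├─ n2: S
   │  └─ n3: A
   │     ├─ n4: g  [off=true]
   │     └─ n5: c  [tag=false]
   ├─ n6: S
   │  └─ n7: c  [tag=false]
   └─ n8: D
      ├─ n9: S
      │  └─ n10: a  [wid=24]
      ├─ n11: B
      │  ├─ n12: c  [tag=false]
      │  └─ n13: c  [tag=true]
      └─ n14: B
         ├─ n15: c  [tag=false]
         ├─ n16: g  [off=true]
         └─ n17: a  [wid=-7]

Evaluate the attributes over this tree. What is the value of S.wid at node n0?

10

1. n1.lim = true  [true]
2. n1.key = false  [false]
3. n3.off = "vp"  ["vp"]
4. n4.off = true  [terminal]
5. n5.tag = false  [terminal]
6. n3.cnt = -1  [len(A.off) - 3]
7. n2.off = -9  [A.cnt - 8]
8. n2.wid = 27  [27]
9. n2.lab = 15  [15]
10. n7.tag = false  [terminal]
11. n6.off = -5  [-5]
12. n6.wid = 16  [16]
13. n6.lab = -3  [-3]
14. n8.ok = 4  [S₁.off + S₀.wid - 18]
15. n10.wid = 24  [terminal]
16. n9.off = 13  [a.wid * 2 - 35]
17. n9.wid = 26  [a.wid * 2 - 22]
18. n9.lab = 7  [a.wid - 17]
19. n11.ok = 24  [S.off * 3 - 15]
20. n12.tag = false  [terminal]
21. n13.tag = true  [terminal]
22. n11.lab = "xn"  ["xn"]
23. n11.live = false  [c₁.tag and c₀.tag]
24. n11.cnt = 24  [24]
25. n14.ok = 26  [S.lab + 19]
26. n15.tag = false  [terminal]
27. n16.off = true  [terminal]
28. n17.wid = -7  [terminal]
29. n14.lab = "kr"  ["kr"]
30. n14.live = true  [a.wid == -7]
31. n14.cnt = -9  [a.wid - 2]
32. n8.pre = 22  [S.lab * -2 + 36]
33. n1.off = true  [S₁.lab > -4]
34. n1.idx = 20  [D.pre * -1 + 42]
35. n0.off = 16  [16]
36. n0.wid = 10  [C.idx - 10]
37. n0.lab = 25  [C.idx * -2 + 65]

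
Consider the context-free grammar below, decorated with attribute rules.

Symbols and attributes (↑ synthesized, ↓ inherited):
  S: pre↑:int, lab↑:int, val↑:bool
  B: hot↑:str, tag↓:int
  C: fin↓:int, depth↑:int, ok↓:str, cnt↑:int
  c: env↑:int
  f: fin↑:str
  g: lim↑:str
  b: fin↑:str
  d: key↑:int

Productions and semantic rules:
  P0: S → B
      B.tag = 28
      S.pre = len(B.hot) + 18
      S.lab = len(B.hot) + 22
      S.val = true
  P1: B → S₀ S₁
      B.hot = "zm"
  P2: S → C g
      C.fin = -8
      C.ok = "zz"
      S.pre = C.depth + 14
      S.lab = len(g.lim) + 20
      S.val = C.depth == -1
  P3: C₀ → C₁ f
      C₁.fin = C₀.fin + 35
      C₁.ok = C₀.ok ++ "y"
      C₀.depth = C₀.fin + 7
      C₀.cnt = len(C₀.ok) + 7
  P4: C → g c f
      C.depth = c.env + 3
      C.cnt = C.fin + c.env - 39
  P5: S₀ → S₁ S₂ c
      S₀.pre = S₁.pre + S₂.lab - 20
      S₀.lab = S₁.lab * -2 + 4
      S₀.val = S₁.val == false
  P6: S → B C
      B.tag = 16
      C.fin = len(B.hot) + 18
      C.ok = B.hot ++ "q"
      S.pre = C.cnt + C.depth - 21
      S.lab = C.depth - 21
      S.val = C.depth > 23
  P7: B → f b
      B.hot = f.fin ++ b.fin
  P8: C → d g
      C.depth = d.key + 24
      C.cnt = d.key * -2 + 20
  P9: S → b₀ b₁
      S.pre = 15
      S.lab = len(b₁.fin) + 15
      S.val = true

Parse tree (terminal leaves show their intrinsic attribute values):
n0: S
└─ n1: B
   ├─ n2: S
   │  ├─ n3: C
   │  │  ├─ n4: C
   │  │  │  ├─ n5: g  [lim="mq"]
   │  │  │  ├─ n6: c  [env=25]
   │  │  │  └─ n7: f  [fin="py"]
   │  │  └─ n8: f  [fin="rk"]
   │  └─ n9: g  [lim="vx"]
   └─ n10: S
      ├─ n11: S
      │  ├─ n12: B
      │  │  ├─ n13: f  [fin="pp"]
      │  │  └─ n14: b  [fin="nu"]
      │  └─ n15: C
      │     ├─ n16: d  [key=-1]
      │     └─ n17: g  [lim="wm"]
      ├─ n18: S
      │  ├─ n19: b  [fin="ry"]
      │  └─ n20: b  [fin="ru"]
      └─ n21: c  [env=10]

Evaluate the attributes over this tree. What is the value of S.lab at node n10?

1. n1.tag = 28  [28]
2. n3.fin = -8  [-8]
3. n3.ok = "zz"  ["zz"]
4. n4.fin = 27  [C₀.fin + 35]
5. n4.ok = "zzy"  [C₀.ok ++ "y"]
6. n5.lim = "mq"  [terminal]
7. n6.env = 25  [terminal]
8. n7.fin = "py"  [terminal]
9. n4.depth = 28  [c.env + 3]
10. n4.cnt = 13  [C.fin + c.env - 39]
11. n8.fin = "rk"  [terminal]
12. n3.depth = -1  [C₀.fin + 7]
13. n3.cnt = 9  [len(C₀.ok) + 7]
14. n9.lim = "vx"  [terminal]
15. n2.pre = 13  [C.depth + 14]
16. n2.lab = 22  [len(g.lim) + 20]
17. n2.val = true  [C.depth == -1]
18. n12.tag = 16  [16]
19. n13.fin = "pp"  [terminal]
20. n14.fin = "nu"  [terminal]
21. n12.hot = "ppnu"  [f.fin ++ b.fin]
22. n15.fin = 22  [len(B.hot) + 18]
23. n15.ok = "ppnuq"  [B.hot ++ "q"]
24. n16.key = -1  [terminal]
25. n17.lim = "wm"  [terminal]
26. n15.depth = 23  [d.key + 24]
27. n15.cnt = 22  [d.key * -2 + 20]
28. n11.pre = 24  [C.cnt + C.depth - 21]
29. n11.lab = 2  [C.depth - 21]
30. n11.val = false  [C.depth > 23]
31. n19.fin = "ry"  [terminal]
32. n20.fin = "ru"  [terminal]
33. n18.pre = 15  [15]
34. n18.lab = 17  [len(b₁.fin) + 15]
35. n18.val = true  [true]
36. n21.env = 10  [terminal]
37. n10.pre = 21  [S₁.pre + S₂.lab - 20]
38. n10.lab = 0  [S₁.lab * -2 + 4]
39. n10.val = true  [S₁.val == false]
40. n1.hot = "zm"  ["zm"]
41. n0.pre = 20  [len(B.hot) + 18]
42. n0.lab = 24  [len(B.hot) + 22]
43. n0.val = true  [true]

0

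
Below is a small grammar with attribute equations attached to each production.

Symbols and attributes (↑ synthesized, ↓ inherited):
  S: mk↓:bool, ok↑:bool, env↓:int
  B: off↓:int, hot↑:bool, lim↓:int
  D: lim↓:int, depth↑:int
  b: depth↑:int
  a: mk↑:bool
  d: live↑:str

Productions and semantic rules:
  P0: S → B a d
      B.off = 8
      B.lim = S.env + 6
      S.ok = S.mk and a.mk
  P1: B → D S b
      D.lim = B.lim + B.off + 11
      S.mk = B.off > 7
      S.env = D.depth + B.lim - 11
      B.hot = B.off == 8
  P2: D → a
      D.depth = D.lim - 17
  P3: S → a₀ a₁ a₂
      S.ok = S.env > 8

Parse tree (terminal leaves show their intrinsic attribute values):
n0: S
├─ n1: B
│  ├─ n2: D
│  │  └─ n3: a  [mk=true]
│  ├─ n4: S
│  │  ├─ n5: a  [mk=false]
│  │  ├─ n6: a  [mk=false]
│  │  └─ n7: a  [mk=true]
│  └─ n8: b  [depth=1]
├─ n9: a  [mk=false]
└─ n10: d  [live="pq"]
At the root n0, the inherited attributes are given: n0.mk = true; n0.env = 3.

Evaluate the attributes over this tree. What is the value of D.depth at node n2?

11

1. n0.mk = true  [given at root]
2. n0.env = 3  [given at root]
3. n1.off = 8  [8]
4. n1.lim = 9  [S.env + 6]
5. n2.lim = 28  [B.lim + B.off + 11]
6. n3.mk = true  [terminal]
7. n2.depth = 11  [D.lim - 17]
8. n4.mk = true  [B.off > 7]
9. n4.env = 9  [D.depth + B.lim - 11]
10. n5.mk = false  [terminal]
11. n6.mk = false  [terminal]
12. n7.mk = true  [terminal]
13. n4.ok = true  [S.env > 8]
14. n8.depth = 1  [terminal]
15. n1.hot = true  [B.off == 8]
16. n9.mk = false  [terminal]
17. n10.live = "pq"  [terminal]
18. n0.ok = false  [S.mk and a.mk]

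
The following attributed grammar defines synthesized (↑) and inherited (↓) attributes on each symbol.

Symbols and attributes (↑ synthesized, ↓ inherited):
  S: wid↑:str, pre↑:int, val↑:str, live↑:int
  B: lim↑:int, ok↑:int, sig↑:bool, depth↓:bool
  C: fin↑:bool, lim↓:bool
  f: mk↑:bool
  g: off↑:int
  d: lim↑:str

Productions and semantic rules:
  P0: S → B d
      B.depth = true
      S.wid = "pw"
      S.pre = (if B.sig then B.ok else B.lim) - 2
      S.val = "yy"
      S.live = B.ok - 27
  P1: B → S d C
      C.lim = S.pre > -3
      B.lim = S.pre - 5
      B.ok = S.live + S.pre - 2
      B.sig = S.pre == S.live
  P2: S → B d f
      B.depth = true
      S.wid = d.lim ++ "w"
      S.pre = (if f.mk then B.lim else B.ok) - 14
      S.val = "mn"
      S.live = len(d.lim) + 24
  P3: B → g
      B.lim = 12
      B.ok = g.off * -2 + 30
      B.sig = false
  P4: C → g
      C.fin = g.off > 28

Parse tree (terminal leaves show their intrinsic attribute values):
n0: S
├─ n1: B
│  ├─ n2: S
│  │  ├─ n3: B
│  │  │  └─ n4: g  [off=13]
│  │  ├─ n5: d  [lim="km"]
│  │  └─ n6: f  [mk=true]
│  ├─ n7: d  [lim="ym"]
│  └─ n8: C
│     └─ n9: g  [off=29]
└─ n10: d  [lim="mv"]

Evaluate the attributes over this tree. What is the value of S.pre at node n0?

-9

1. n1.depth = true  [true]
2. n3.depth = true  [true]
3. n4.off = 13  [terminal]
4. n3.lim = 12  [12]
5. n3.ok = 4  [g.off * -2 + 30]
6. n3.sig = false  [false]
7. n5.lim = "km"  [terminal]
8. n6.mk = true  [terminal]
9. n2.wid = "kmw"  [d.lim ++ "w"]
10. n2.pre = -2  [(if f.mk then B.lim else B.ok) - 14]
11. n2.val = "mn"  ["mn"]
12. n2.live = 26  [len(d.lim) + 24]
13. n7.lim = "ym"  [terminal]
14. n8.lim = true  [S.pre > -3]
15. n9.off = 29  [terminal]
16. n8.fin = true  [g.off > 28]
17. n1.lim = -7  [S.pre - 5]
18. n1.ok = 22  [S.live + S.pre - 2]
19. n1.sig = false  [S.pre == S.live]
20. n10.lim = "mv"  [terminal]
21. n0.wid = "pw"  ["pw"]
22. n0.pre = -9  [(if B.sig then B.ok else B.lim) - 2]
23. n0.val = "yy"  ["yy"]
24. n0.live = -5  [B.ok - 27]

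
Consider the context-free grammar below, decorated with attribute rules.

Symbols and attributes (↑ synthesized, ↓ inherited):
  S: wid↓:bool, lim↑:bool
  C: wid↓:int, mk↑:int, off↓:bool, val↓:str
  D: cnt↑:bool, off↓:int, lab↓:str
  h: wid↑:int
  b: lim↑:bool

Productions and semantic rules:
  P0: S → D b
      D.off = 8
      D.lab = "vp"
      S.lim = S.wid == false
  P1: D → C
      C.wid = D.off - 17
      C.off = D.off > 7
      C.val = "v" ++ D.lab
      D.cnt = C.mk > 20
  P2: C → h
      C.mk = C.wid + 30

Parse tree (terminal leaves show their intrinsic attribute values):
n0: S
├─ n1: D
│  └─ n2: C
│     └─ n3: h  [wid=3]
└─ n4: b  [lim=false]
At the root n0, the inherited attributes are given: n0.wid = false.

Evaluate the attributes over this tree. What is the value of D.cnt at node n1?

1. n0.wid = false  [given at root]
2. n1.off = 8  [8]
3. n1.lab = "vp"  ["vp"]
4. n2.wid = -9  [D.off - 17]
5. n2.off = true  [D.off > 7]
6. n2.val = "vvp"  ["v" ++ D.lab]
7. n3.wid = 3  [terminal]
8. n2.mk = 21  [C.wid + 30]
9. n1.cnt = true  [C.mk > 20]
10. n4.lim = false  [terminal]
11. n0.lim = true  [S.wid == false]

true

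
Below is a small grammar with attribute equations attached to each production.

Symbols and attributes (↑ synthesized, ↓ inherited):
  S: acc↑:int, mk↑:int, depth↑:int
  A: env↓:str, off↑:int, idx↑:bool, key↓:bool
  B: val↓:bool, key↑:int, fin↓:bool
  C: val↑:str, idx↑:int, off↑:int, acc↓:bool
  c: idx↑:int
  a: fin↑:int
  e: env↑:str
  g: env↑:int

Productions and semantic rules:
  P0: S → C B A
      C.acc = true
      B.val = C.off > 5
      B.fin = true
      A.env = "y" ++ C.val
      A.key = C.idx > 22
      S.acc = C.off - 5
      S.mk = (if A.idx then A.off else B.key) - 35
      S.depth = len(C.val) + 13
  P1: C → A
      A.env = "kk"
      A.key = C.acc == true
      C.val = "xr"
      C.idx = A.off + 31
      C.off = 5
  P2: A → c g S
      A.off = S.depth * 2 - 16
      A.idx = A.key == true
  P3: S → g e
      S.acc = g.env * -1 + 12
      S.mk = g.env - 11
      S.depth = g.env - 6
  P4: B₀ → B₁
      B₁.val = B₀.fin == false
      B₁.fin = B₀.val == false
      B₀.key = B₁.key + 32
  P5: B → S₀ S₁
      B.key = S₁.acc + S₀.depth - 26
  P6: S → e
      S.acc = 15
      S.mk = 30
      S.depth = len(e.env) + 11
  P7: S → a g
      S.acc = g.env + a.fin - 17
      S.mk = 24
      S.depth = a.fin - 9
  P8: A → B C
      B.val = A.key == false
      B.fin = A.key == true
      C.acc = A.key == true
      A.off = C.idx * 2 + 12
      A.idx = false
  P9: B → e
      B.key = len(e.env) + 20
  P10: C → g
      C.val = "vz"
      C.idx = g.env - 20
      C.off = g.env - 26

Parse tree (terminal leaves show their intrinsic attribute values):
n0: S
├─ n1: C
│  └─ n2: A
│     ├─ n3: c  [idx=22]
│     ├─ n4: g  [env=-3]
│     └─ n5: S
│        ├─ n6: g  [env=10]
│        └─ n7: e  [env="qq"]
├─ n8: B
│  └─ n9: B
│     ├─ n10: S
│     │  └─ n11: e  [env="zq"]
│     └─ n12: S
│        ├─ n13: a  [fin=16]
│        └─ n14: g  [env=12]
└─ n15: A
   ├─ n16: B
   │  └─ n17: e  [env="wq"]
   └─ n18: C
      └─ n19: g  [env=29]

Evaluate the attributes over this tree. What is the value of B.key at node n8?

30

1. n1.acc = true  [true]
2. n2.env = "kk"  ["kk"]
3. n2.key = true  [C.acc == true]
4. n3.idx = 22  [terminal]
5. n4.env = -3  [terminal]
6. n6.env = 10  [terminal]
7. n7.env = "qq"  [terminal]
8. n5.acc = 2  [g.env * -1 + 12]
9. n5.mk = -1  [g.env - 11]
10. n5.depth = 4  [g.env - 6]
11. n2.off = -8  [S.depth * 2 - 16]
12. n2.idx = true  [A.key == true]
13. n1.val = "xr"  ["xr"]
14. n1.idx = 23  [A.off + 31]
15. n1.off = 5  [5]
16. n8.val = false  [C.off > 5]
17. n8.fin = true  [true]
18. n9.val = false  [B₀.fin == false]
19. n9.fin = true  [B₀.val == false]
20. n11.env = "zq"  [terminal]
21. n10.acc = 15  [15]
22. n10.mk = 30  [30]
23. n10.depth = 13  [len(e.env) + 11]
24. n13.fin = 16  [terminal]
25. n14.env = 12  [terminal]
26. n12.acc = 11  [g.env + a.fin - 17]
27. n12.mk = 24  [24]
28. n12.depth = 7  [a.fin - 9]
29. n9.key = -2  [S₁.acc + S₀.depth - 26]
30. n8.key = 30  [B₁.key + 32]
31. n15.env = "yxr"  ["y" ++ C.val]
32. n15.key = true  [C.idx > 22]
33. n16.val = false  [A.key == false]
34. n16.fin = true  [A.key == true]
35. n17.env = "wq"  [terminal]
36. n16.key = 22  [len(e.env) + 20]
37. n18.acc = true  [A.key == true]
38. n19.env = 29  [terminal]
39. n18.val = "vz"  ["vz"]
40. n18.idx = 9  [g.env - 20]
41. n18.off = 3  [g.env - 26]
42. n15.off = 30  [C.idx * 2 + 12]
43. n15.idx = false  [false]
44. n0.acc = 0  [C.off - 5]
45. n0.mk = -5  [(if A.idx then A.off else B.key) - 35]
46. n0.depth = 15  [len(C.val) + 13]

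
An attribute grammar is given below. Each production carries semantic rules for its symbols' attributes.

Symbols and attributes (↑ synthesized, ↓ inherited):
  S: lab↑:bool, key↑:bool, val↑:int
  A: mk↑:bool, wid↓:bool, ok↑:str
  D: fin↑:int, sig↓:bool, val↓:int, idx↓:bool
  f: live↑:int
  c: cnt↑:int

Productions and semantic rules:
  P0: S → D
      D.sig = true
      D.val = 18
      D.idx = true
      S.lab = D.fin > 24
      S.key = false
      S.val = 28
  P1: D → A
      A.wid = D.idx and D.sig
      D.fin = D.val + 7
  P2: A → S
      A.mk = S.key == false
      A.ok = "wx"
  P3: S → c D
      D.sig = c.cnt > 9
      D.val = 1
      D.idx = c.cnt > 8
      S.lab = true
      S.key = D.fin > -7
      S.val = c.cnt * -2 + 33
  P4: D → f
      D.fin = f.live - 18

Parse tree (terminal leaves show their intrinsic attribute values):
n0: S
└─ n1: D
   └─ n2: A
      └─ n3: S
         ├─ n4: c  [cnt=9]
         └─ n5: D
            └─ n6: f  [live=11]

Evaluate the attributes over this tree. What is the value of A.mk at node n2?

true

1. n1.sig = true  [true]
2. n1.val = 18  [18]
3. n1.idx = true  [true]
4. n2.wid = true  [D.idx and D.sig]
5. n4.cnt = 9  [terminal]
6. n5.sig = false  [c.cnt > 9]
7. n5.val = 1  [1]
8. n5.idx = true  [c.cnt > 8]
9. n6.live = 11  [terminal]
10. n5.fin = -7  [f.live - 18]
11. n3.lab = true  [true]
12. n3.key = false  [D.fin > -7]
13. n3.val = 15  [c.cnt * -2 + 33]
14. n2.mk = true  [S.key == false]
15. n2.ok = "wx"  ["wx"]
16. n1.fin = 25  [D.val + 7]
17. n0.lab = true  [D.fin > 24]
18. n0.key = false  [false]
19. n0.val = 28  [28]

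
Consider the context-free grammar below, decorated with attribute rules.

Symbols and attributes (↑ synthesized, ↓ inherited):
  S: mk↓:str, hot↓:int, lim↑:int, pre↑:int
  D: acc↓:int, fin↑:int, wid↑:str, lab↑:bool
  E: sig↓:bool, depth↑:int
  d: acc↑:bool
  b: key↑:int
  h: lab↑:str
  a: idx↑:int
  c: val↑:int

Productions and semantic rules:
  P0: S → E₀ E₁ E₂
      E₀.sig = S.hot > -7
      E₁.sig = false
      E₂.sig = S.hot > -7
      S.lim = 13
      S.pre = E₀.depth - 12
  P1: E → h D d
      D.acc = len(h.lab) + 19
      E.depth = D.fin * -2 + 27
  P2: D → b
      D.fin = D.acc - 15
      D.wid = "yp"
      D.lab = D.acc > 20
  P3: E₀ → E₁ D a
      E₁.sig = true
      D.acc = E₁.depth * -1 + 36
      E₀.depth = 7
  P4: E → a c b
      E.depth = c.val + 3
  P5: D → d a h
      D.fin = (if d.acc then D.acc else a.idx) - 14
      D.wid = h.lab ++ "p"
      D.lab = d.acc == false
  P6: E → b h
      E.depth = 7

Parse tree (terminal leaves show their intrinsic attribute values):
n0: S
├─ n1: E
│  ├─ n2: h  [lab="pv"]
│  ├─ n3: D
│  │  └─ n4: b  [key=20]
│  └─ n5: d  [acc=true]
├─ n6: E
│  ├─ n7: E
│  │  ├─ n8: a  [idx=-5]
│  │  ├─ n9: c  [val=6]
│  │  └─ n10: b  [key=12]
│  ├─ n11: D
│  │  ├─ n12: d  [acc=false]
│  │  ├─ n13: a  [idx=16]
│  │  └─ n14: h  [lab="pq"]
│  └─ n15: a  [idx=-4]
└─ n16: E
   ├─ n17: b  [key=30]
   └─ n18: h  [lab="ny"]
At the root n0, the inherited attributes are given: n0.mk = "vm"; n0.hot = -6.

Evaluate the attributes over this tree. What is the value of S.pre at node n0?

1. n0.mk = "vm"  [given at root]
2. n0.hot = -6  [given at root]
3. n1.sig = true  [S.hot > -7]
4. n2.lab = "pv"  [terminal]
5. n3.acc = 21  [len(h.lab) + 19]
6. n4.key = 20  [terminal]
7. n3.fin = 6  [D.acc - 15]
8. n3.wid = "yp"  ["yp"]
9. n3.lab = true  [D.acc > 20]
10. n5.acc = true  [terminal]
11. n1.depth = 15  [D.fin * -2 + 27]
12. n6.sig = false  [false]
13. n7.sig = true  [true]
14. n8.idx = -5  [terminal]
15. n9.val = 6  [terminal]
16. n10.key = 12  [terminal]
17. n7.depth = 9  [c.val + 3]
18. n11.acc = 27  [E₁.depth * -1 + 36]
19. n12.acc = false  [terminal]
20. n13.idx = 16  [terminal]
21. n14.lab = "pq"  [terminal]
22. n11.fin = 2  [(if d.acc then D.acc else a.idx) - 14]
23. n11.wid = "pqp"  [h.lab ++ "p"]
24. n11.lab = true  [d.acc == false]
25. n15.idx = -4  [terminal]
26. n6.depth = 7  [7]
27. n16.sig = true  [S.hot > -7]
28. n17.key = 30  [terminal]
29. n18.lab = "ny"  [terminal]
30. n16.depth = 7  [7]
31. n0.lim = 13  [13]
32. n0.pre = 3  [E₀.depth - 12]

3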